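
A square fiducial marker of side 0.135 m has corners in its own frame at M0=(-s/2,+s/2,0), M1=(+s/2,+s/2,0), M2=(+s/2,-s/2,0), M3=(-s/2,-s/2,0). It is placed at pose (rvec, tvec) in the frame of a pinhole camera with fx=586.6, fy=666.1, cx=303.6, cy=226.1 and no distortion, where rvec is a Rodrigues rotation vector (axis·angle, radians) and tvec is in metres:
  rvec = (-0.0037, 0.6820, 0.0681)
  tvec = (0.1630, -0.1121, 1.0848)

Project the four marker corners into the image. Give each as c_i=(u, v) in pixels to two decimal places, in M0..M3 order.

Intrinsics K: fx=586.6, fy=666.1, cx=303.6, cy=226.1
Marker side s = 0.135 m; corners in marker frame (Z=0):
  M0 = (-0.0675, +0.0675, 0)
  M1 = (+0.0675, +0.0675, 0)
  M2 = (+0.0675, -0.0675, 0)
  M3 = (-0.0675, -0.0675, 0)
rvec = (-0.0037, 0.6820, 0.0681), |rvec| = θ = 0.68540 rad = 39.271°
Rodrigues: sinθ=0.63298, 1−cosθ=0.22584; R = I + sinθ·[k]× + (1−cosθ)·[k]×²:
    [+0.77417 -0.06410 +0.62972]
    [+0.06168 +0.99776 +0.02574]
    [-0.62996 +0.01891 +0.77639]
t = (0.1630, -0.1121, 1.0848) m
M0: Pc = R·M0+t = (+0.10642, -0.04891, +1.12860); u = 586.6·(+0.10642)/1.12860 + 303.6 = 358.9109, v = 666.1·(-0.04891)/1.12860 + 226.1 = 197.2308
M1: Pc = R·M1+t = (+0.21093, -0.04059, +1.04355); u = 586.6·(+0.21093)/1.04355 + 303.6 = 422.1672, v = 666.1·(-0.04059)/1.04355 + 226.1 = 200.1929
M2: Pc = R·M2+t = (+0.21958, -0.17529, +1.04100); u = 586.6·(+0.21958)/1.04100 + 303.6 = 427.3345, v = 666.1·(-0.17529)/1.04100 + 226.1 = 113.9408
M3: Pc = R·M3+t = (+0.11507, -0.18361, +1.12605); u = 586.6·(+0.11507)/1.12605 + 303.6 = 363.5446, v = 666.1·(-0.18361)/1.12605 + 226.1 = 117.4861

c0=(358.91, 197.23) c1=(422.17, 200.19) c2=(427.33, 113.94) c3=(363.54, 117.49)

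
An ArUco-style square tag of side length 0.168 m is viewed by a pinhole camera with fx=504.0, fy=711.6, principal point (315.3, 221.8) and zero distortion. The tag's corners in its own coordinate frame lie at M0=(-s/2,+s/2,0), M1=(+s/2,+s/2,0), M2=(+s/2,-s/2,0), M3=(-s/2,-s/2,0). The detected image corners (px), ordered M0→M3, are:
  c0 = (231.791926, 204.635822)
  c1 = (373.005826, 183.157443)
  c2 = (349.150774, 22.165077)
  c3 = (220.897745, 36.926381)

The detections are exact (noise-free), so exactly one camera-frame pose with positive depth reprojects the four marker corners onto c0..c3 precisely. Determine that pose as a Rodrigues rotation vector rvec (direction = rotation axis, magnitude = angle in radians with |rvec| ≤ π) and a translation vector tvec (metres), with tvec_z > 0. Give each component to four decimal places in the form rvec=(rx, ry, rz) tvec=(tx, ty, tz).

Intrinsics K: fx=504.0, fy=711.6, cx=315.3, cy=221.8
Marker side s = 0.168 m; corners in marker frame (Z=0):
  M0 = (-0.0840, +0.0840, 0)
  M1 = (+0.0840, +0.0840, 0)
  M2 = (+0.0840, -0.0840, 0)
  M3 = (-0.0840, -0.0840, 0)
Detected image corners:
  c0 = (231.791926, 204.635822) px
  c1 = (373.005826, 183.157443) px
  c2 = (349.150774, 22.165077) px
  c3 = (220.897745, 36.926381) px
Planar DLT: solve 8×8 A·h = b for H (H[2,2]=1):
  H  [+852.22470 -70.91016 +294.28213]
  H  [-87.01216 +911.45065 +107.47541]
  H  [+0.17762 -0.59550 +1.00000]
B = K⁻¹H; ‖b₁‖=1.599651, ‖b₂‖=1.599651; λ = 2/(‖b₁‖+‖b₂‖) = 0.625136, sign → tz>0 ⇒ λ=+0.625136
r₁ = λ·B[:,0] = (+0.98759,-0.11105,+0.11104); r₂ = λ·B[:,1] = (+0.14494,+0.91674,-0.37227)
r₃ = r₁×r₂ = (-0.06045,+0.38374,+0.92146); SVD([r₁ r₂ r₃]) → R = UVᵀ:
  R  [+0.98759 +0.14494 -0.06045]
  R  [-0.11105 +0.91674 +0.38374]
  R  [+0.11104 -0.37227 +0.92146]
t = (-0.02607, -0.10043, +0.62514) m
tr R = 2.825788; θ = arccos((tr R − 1)/2) = 0.420477 rad = 24.092°
axis k = ((R−Rᵀ)₃₂, (R−Rᵀ)₁₃, (R−Rᵀ)₂₁) / (2 sinθ) = (-0.926044, -0.210057, -0.313558)
rvec = θ·k = (-0.389380, -0.088324, -0.131844)

rvec=(-0.3894, -0.0883, -0.1318) tvec=(-0.0261, -0.1004, 0.6251)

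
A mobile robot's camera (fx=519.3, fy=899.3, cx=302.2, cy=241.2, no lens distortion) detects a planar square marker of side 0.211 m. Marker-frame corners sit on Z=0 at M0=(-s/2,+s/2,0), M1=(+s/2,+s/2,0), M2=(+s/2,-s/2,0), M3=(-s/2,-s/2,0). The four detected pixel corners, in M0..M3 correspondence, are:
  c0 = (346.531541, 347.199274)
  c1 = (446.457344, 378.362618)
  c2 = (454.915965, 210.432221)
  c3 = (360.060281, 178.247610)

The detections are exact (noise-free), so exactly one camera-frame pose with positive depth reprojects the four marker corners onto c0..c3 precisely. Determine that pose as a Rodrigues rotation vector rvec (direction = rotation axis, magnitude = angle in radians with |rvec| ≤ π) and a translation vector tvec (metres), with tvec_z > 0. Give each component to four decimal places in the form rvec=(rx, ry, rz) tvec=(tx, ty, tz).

rvec=(-0.2543, -0.1037, 0.1746) tvec=(0.2097, 0.0427, 1.0855)

Intrinsics K: fx=519.3, fy=899.3, cx=302.2, cy=241.2
Marker side s = 0.211 m; corners in marker frame (Z=0):
  M0 = (-0.1055, +0.1055, 0)
  M1 = (+0.1055, +0.1055, 0)
  M2 = (+0.1055, -0.1055, 0)
  M3 = (-0.1055, -0.1055, 0)
Detected image corners:
  c0 = (346.531541, 347.199274) px
  c1 = (446.457344, 378.362618) px
  c2 = (454.915965, 210.432221) px
  c3 = (360.060281, 178.247610) px
Planar DLT: solve 8×8 A·h = b for H (H[2,2]=1):
  H  [+490.83916 -147.85355 +402.50750]
  H  [+170.66776 +731.86467 +276.56490]
  H  [+0.07357 -0.23842 +1.00000]
B = K⁻¹H; ‖b₁‖=0.921206, ‖b₂‖=0.921206; λ = 2/(‖b₁‖+‖b₂‖) = 1.085533, sign → tz>0 ⇒ λ=+1.085533
r₁ = λ·B[:,0] = (+0.97957,+0.18459,+0.07986); r₂ = λ·B[:,1] = (-0.15845,+0.95284,-0.25882)
r₃ = r₁×r₂ = (-0.12387,+0.24087,+0.96262); SVD([r₁ r₂ r₃]) → R = UVᵀ:
  R  [+0.97957 -0.15845 -0.12387]
  R  [+0.18459 +0.95284 +0.24087]
  R  [+0.07986 -0.25882 +0.96262]
t = (+0.20968, +0.04269, +1.08553) m
tr R = 2.895026; θ = arccos((tr R − 1)/2) = 0.325431 rad = 18.646°
axis k = ((R−Rᵀ)₃₂, (R−Rᵀ)₁₃, (R−Rᵀ)₂₁) / (2 sinθ) = (-0.781455, -0.318611, +0.536484)
rvec = θ·k = (-0.254310, -0.103686, +0.174589)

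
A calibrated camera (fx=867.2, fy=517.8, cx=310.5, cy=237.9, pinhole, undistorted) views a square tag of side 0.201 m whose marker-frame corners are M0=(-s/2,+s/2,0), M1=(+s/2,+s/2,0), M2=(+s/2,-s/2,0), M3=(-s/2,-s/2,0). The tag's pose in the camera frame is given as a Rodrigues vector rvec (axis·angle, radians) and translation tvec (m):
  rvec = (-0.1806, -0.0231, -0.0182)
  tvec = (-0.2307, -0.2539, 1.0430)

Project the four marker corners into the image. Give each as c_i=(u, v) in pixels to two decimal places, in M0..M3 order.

c0=(31.36, 160.20) c1=(202.28, 158.95) c2=(202.64, 65.37) c3=(37.55, 66.14)

Intrinsics K: fx=867.2, fy=517.8, cx=310.5, cy=237.9
Marker side s = 0.201 m; corners in marker frame (Z=0):
  M0 = (-0.1005, +0.1005, 0)
  M1 = (+0.1005, +0.1005, 0)
  M2 = (+0.1005, -0.1005, 0)
  M3 = (-0.1005, -0.1005, 0)
rvec = (-0.1806, -0.0231, -0.0182), |rvec| = θ = 0.18298 rad = 10.484°
Rodrigues: sinθ=0.18196, 1−cosθ=0.01669; R = I + sinθ·[k]× + (1−cosθ)·[k]×²:
    [+0.99957 +0.02018 -0.02133]
    [-0.01602 +0.98357 +0.17980]
    [+0.02461 -0.17938 +0.98347]
t = (-0.2307, -0.2539, 1.0430) m
M0: Pc = R·M0+t = (-0.32913, -0.15344, +1.02250); u = 867.2·(-0.32913)/1.02250 + 310.5 = 31.3598, v = 517.8·(-0.15344)/1.02250 + 237.9 = 160.1964
M1: Pc = R·M1+t = (-0.12822, -0.15666, +1.02745); u = 867.2·(-0.12822)/1.02745 + 310.5 = 202.2817, v = 517.8·(-0.15666)/1.02745 + 237.9 = 158.9479
M2: Pc = R·M2+t = (-0.13227, -0.35436, +1.06350); u = 867.2·(-0.13227)/1.06350 + 310.5 = 202.6434, v = 517.8·(-0.35436)/1.06350 + 237.9 = 65.3690
M3: Pc = R·M3+t = (-0.33318, -0.35114, +1.05855); u = 867.2·(-0.33318)/1.05855 + 310.5 = 37.5451, v = 517.8·(-0.35114)/1.05855 + 237.9 = 66.1377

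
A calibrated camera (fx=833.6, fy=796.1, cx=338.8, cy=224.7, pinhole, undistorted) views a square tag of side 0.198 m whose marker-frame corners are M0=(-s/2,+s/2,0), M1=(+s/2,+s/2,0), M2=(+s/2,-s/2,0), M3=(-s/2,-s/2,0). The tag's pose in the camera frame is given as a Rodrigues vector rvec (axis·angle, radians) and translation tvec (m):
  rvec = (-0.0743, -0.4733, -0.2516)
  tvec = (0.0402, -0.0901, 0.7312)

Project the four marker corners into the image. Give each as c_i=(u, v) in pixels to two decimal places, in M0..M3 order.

c0=(315.04, 256.79) c1=(500.83, 207.83) c2=(445.86, 12.07) c3=(253.45, 34.91)

Intrinsics K: fx=833.6, fy=796.1, cx=338.8, cy=224.7
Marker side s = 0.198 m; corners in marker frame (Z=0):
  M0 = (-0.0990, +0.0990, 0)
  M1 = (+0.0990, +0.0990, 0)
  M2 = (+0.0990, -0.0990, 0)
  M3 = (-0.0990, -0.0990, 0)
rvec = (-0.0743, -0.4733, -0.2516), |rvec| = θ = 0.54114 rad = 31.005°
Rodrigues: sinθ=0.51512, 1−cosθ=0.14288; R = I + sinθ·[k]× + (1−cosθ)·[k]×²:
    [+0.85981 +0.25666 -0.44141]
    [-0.22234 +0.96642 +0.12883]
    [+0.45966 -0.01262 +0.88801]
t = (0.0402, -0.0901, 0.7312) m
M0: Pc = R·M0+t = (-0.01951, +0.02759, +0.68444); u = 833.6·(-0.01951)/0.68444 + 338.8 = 315.0353, v = 796.1·(+0.02759)/0.68444 + 224.7 = 256.7877
M1: Pc = R·M1+t = (+0.15073, -0.01644, +0.77546); u = 833.6·(+0.15073)/0.77546 + 338.8 = 500.8324, v = 796.1·(-0.01644)/0.77546 + 224.7 = 207.8263
M2: Pc = R·M2+t = (+0.09991, -0.20779, +0.77796); u = 833.6·(+0.09991)/0.77796 + 338.8 = 445.8589, v = 796.1·(-0.20779)/0.77796 + 224.7 = 12.0665
M3: Pc = R·M3+t = (-0.07033, -0.16376, +0.68694); u = 833.6·(-0.07033)/0.68694 + 338.8 = 253.4544, v = 796.1·(-0.16376)/0.68694 + 224.7 = 34.9139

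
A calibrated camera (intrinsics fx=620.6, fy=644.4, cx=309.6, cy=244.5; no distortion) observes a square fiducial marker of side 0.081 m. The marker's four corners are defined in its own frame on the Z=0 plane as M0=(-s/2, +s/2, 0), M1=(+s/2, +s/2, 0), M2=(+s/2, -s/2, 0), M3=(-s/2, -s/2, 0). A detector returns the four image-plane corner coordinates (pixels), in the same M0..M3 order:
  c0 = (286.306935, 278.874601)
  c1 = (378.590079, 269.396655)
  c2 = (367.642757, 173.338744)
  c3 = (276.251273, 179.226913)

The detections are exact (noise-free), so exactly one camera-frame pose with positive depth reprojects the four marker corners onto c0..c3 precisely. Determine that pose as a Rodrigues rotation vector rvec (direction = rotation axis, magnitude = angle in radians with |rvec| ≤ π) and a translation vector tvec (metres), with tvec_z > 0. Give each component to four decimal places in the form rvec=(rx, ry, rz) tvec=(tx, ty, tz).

rvec=(-0.1019, -0.2294, -0.0972) tvec=(0.0156, -0.0161, 0.5269)

Intrinsics K: fx=620.6, fy=644.4, cx=309.6, cy=244.5
Marker side s = 0.081 m; corners in marker frame (Z=0):
  M0 = (-0.0405, +0.0405, 0)
  M1 = (+0.0405, +0.0405, 0)
  M2 = (+0.0405, -0.0405, 0)
  M3 = (-0.0405, -0.0405, 0)
Detected image corners:
  c0 = (286.306935, 278.874601) px
  c1 = (378.590079, 269.396655) px
  c2 = (367.642757, 173.338744) px
  c3 = (276.251273, 179.226913) px
Planar DLT: solve 8×8 A·h = b for H (H[2,2]=1):
  H  [+1277.57564 +74.08063 +327.97901]
  H  [+4.29069 +1169.35045 +224.80373]
  H  [+0.43955 -0.17013 +1.00000]
B = K⁻¹H; ‖b₁‖=1.897892, ‖b₂‖=1.897892; λ = 2/(‖b₁‖+‖b₂‖) = 0.526900, sign → tz>0 ⇒ λ=+0.526900
r₁ = λ·B[:,0] = (+0.96915,-0.08437,+0.23160); r₂ = λ·B[:,1] = (+0.10761,+0.99014,-0.08964)
r₃ = r₁×r₂ = (-0.22175,+0.11180,+0.96867); SVD([r₁ r₂ r₃]) → R = UVᵀ:
  R  [+0.96915 +0.10761 -0.22175]
  R  [-0.08437 +0.99014 +0.11180]
  R  [+0.23160 -0.08964 +0.96867]
t = (+0.01560, -0.01610, +0.52690) m
tr R = 2.927962; θ = arccos((tr R − 1)/2) = 0.269211 rad = 15.425°
axis k = ((R−Rᵀ)₃₂, (R−Rᵀ)₁₃, (R−Rᵀ)₂₁) / (2 sinθ) = (-0.378685, -0.852259, -0.360905)
rvec = θ·k = (-0.101946, -0.229437, -0.097160)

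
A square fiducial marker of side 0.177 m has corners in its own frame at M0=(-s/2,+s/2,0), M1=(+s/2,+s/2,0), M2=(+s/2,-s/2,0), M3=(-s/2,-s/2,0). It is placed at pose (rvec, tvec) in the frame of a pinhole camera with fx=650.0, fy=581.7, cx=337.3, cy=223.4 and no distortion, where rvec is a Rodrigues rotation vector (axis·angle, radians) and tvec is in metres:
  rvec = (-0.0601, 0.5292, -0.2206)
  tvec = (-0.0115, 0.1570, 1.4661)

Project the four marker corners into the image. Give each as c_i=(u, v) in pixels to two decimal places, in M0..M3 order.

c0=(307.50, 325.44) c1=(374.09, 315.42) c2=(358.07, 244.08) c3=(293.27, 258.07)

Intrinsics K: fx=650.0, fy=581.7, cx=337.3, cy=223.4
Marker side s = 0.177 m; corners in marker frame (Z=0):
  M0 = (-0.0885, +0.0885, 0)
  M1 = (+0.0885, +0.0885, 0)
  M2 = (+0.0885, -0.0885, 0)
  M3 = (-0.0885, -0.0885, 0)
rvec = (-0.0601, 0.5292, -0.2206), |rvec| = θ = 0.57648 rad = 33.030°
Rodrigues: sinθ=0.54508, 1−cosθ=0.16161; R = I + sinθ·[k]× + (1−cosθ)·[k]×²:
    [+0.84014 +0.19312 +0.50682]
    [-0.22405 +0.97458 +0.00005]
    [-0.49392 -0.11360 +0.86205]
t = (-0.0115, 0.1570, 1.4661) m
M0: Pc = R·M0+t = (-0.06876, +0.26308, +1.49976); u = 650.0·(-0.06876)/1.49976 + 337.3 = 307.4984, v = 581.7·(+0.26308)/1.49976 + 223.4 = 325.4383
M1: Pc = R·M1+t = (+0.07994, +0.22342, +1.41233); u = 650.0·(+0.07994)/1.41233 + 337.3 = 374.0924, v = 581.7·(+0.22342)/1.41233 + 223.4 = 315.4210
M2: Pc = R·M2+t = (+0.04576, +0.05092, +1.43244); u = 650.0·(+0.04576)/1.43244 + 337.3 = 358.0654, v = 581.7·(+0.05092)/1.43244 + 223.4 = 244.0787
M3: Pc = R·M3+t = (-0.10294, +0.09058, +1.51987); u = 650.0·(-0.10294)/1.51987 + 337.3 = 293.2743, v = 581.7·(+0.09058)/1.51987 + 223.4 = 258.0671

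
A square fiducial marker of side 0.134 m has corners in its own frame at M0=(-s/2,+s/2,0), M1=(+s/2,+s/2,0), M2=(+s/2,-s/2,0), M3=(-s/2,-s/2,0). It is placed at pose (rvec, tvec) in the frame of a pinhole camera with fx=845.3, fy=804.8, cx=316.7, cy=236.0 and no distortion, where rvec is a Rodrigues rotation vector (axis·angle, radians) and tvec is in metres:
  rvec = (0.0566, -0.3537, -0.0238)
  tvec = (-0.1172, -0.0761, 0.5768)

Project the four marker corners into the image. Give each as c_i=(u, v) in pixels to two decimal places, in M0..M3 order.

Intrinsics K: fx=845.3, fy=804.8, cx=316.7, cy=236.0
Marker side s = 0.134 m; corners in marker frame (Z=0):
  M0 = (-0.0670, +0.0670, 0)
  M1 = (+0.0670, +0.0670, 0)
  M2 = (+0.0670, -0.0670, 0)
  M3 = (-0.0670, -0.0670, 0)
rvec = (0.0566, -0.3537, -0.0238), |rvec| = θ = 0.35899 rad = 20.569°
Rodrigues: sinθ=0.35133, 1−cosθ=0.06375; R = I + sinθ·[k]× + (1−cosθ)·[k]×²:
    [+0.93784 +0.01339 -0.34682]
    [-0.03319 +0.99814 -0.05123]
    [+0.34549 +0.05956 +0.93653]
t = (-0.1172, -0.0761, 0.5768) m
M0: Pc = R·M0+t = (-0.17914, -0.00700, +0.55764); u = 845.3·(-0.17914)/0.55764 + 316.7 = 45.1546, v = 804.8·(-0.00700)/0.55764 + 236.0 = 225.8962
M1: Pc = R·M1+t = (-0.05347, -0.01145, +0.60394); u = 845.3·(-0.05347)/0.60394 + 316.7 = 241.8639, v = 804.8·(-0.01145)/0.60394 + 236.0 = 220.7432
M2: Pc = R·M2+t = (-0.05526, -0.14520, +0.59596); u = 845.3·(-0.05526)/0.59596 + 316.7 = 238.3169, v = 804.8·(-0.14520)/0.59596 + 236.0 = 39.9184
M3: Pc = R·M3+t = (-0.18093, -0.14075, +0.54966); u = 845.3·(-0.18093)/0.54966 + 316.7 = 38.4528, v = 804.8·(-0.14075)/0.54966 + 236.0 = 29.9163

c0=(45.15, 225.90) c1=(241.86, 220.74) c2=(238.32, 39.92) c3=(38.45, 29.92)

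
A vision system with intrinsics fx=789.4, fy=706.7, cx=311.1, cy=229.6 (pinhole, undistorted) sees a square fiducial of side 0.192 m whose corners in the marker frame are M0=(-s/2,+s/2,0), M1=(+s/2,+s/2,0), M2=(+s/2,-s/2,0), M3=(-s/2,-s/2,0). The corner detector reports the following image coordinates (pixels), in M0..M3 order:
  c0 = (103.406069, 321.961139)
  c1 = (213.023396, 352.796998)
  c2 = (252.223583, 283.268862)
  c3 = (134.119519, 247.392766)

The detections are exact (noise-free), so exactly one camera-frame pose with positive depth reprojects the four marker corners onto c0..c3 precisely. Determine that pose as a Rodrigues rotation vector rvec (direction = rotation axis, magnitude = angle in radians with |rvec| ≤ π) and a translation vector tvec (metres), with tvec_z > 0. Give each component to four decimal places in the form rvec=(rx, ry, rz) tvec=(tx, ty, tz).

rvec=(0.6341, -0.0942, 0.3983) tvec=(-0.2183, 0.1325, 1.2739)

Intrinsics K: fx=789.4, fy=706.7, cx=311.1, cy=229.6
Marker side s = 0.192 m; corners in marker frame (Z=0):
  M0 = (-0.0960, +0.0960, 0)
  M1 = (+0.0960, +0.0960, 0)
  M2 = (+0.0960, -0.0960, 0)
  M3 = (-0.0960, -0.0960, 0)
Detected image corners:
  c0 = (103.406069, 321.961139) px
  c1 = (213.023396, 352.796998) px
  c2 = (252.223583, 283.268862) px
  c3 = (134.119519, 247.392766) px
Planar DLT: solve 8×8 A·h = b for H (H[2,2]=1):
  H  [+620.49656 -105.48454 +175.84196]
  H  [+221.89183 +506.99238 +303.12794]
  H  [+0.16165 +0.43784 +1.00000]
B = K⁻¹H; ‖b₁‖=0.785019, ‖b₂‖=0.785019; λ = 2/(‖b₁‖+‖b₂‖) = 1.273855, sign → tz>0 ⇒ λ=+1.273855
r₁ = λ·B[:,0] = (+0.92014,+0.33307,+0.20592); r₂ = λ·B[:,1] = (-0.39002,+0.73267,+0.55774)
r₃ = r₁×r₂ = (+0.03489,-0.59352,+0.80406); SVD([r₁ r₂ r₃]) → R = UVᵀ:
  R  [+0.92014 -0.39003 +0.03489]
  R  [+0.33307 +0.73267 -0.59352]
  R  [+0.20592 +0.55774 +0.80406]
t = (-0.21827, +0.13254, +1.27386) m
tr R = 2.456876; θ = arccos((tr R − 1)/2) = 0.754757 rad = 43.244°
axis k = ((R−Rᵀ)₃₂, (R−Rᵀ)₁₃, (R−Rᵀ)₂₁) / (2 sinθ) = (+0.840199, -0.124816, +0.527719)
rvec = θ·k = (+0.634146, -0.094206, +0.398299)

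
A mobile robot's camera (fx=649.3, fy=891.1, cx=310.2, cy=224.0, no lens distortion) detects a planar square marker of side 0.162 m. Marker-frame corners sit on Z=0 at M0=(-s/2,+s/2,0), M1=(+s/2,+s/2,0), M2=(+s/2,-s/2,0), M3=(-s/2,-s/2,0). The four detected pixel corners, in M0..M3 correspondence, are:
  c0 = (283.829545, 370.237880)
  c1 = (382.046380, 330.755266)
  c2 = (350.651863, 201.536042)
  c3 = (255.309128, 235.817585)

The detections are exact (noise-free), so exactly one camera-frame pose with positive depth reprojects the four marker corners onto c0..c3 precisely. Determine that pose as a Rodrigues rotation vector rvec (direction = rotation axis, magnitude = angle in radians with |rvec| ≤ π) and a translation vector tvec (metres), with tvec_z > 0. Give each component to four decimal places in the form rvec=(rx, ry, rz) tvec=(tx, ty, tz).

rvec=(-0.2739, -0.1491, -0.2789) tvec=(0.0130, 0.0683, 1.0312)

Intrinsics K: fx=649.3, fy=891.1, cx=310.2, cy=224.0
Marker side s = 0.162 m; corners in marker frame (Z=0):
  M0 = (-0.0810, +0.0810, 0)
  M1 = (+0.0810, +0.0810, 0)
  M2 = (+0.0810, -0.0810, 0)
  M3 = (-0.0810, -0.0810, 0)
Detected image corners:
  c0 = (283.829545, 370.237880) px
  c1 = (382.046380, 330.755266) px
  c2 = (350.651863, 201.536042) px
  c3 = (255.309128, 235.817585) px
Planar DLT: solve 8×8 A·h = b for H (H[2,2]=1):
  H  [+653.49479 +109.34771 +318.36389]
  H  [-177.00273 +745.71567 +283.05132]
  H  [+0.17694 -0.23809 +1.00000]
B = K⁻¹H; ‖b₁‖=0.969723, ‖b₂‖=0.969723; λ = 2/(‖b₁‖+‖b₂‖) = 1.031222, sign → tz>0 ⇒ λ=+1.031222
r₁ = λ·B[:,0] = (+0.95071,-0.25070,+0.18246); r₂ = λ·B[:,1] = (+0.29096,+0.92469,-0.24552)
r₃ = r₁×r₂ = (-0.10717,+0.28651,+0.95206); SVD([r₁ r₂ r₃]) → R = UVᵀ:
  R  [+0.95071 +0.29096 -0.10717]
  R  [-0.25070 +0.92469 +0.28651]
  R  [+0.18246 -0.24552 +0.95206]
t = (+0.01297, +0.06834, +1.03122) m
tr R = 2.827471; θ = arccos((tr R − 1)/2) = 0.418411 rad = 23.973°
axis k = ((R−Rᵀ)₃₂, (R−Rᵀ)₁₃, (R−Rᵀ)₂₁) / (2 sinθ) = (-0.654713, -0.356423, -0.666569)
rvec = θ·k = (-0.273939, -0.149131, -0.278900)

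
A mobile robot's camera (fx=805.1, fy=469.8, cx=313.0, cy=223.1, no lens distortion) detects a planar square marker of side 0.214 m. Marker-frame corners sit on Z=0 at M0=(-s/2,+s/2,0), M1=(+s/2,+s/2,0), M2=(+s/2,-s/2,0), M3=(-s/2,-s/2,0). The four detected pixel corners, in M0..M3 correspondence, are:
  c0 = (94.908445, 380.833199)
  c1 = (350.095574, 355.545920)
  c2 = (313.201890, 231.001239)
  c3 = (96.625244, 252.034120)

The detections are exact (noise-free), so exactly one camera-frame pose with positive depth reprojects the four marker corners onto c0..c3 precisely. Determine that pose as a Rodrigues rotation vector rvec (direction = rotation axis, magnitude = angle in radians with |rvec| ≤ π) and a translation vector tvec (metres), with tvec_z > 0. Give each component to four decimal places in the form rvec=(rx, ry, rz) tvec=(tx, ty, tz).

rvec=(-0.5899, 0.0367, -0.1635) tvec=(-0.0901, 0.1184, 0.7265)

Intrinsics K: fx=805.1, fy=469.8, cx=313.0, cy=223.1
Marker side s = 0.214 m; corners in marker frame (Z=0):
  M0 = (-0.1070, +0.1070, 0)
  M1 = (+0.1070, +0.1070, 0)
  M2 = (+0.1070, -0.1070, 0)
  M3 = (-0.1070, -0.1070, 0)
Detected image corners:
  c0 = (94.908445, 380.833199) px
  c1 = (350.095574, 355.545920) px
  c2 = (313.201890, 231.001239) px
  c3 = (96.625244, 252.034120) px
Planar DLT: solve 8×8 A·h = b for H (H[2,2]=1):
  H  [+1098.46085 -81.37913 +213.19970]
  H  [-102.26823 +358.34501 +299.64061]
  H  [+0.01687 -0.76614 +1.00000]
B = K⁻¹H; ‖b₁‖=1.376554, ‖b₂‖=1.376554; λ = 2/(‖b₁‖+‖b₂‖) = 0.726452, sign → tz>0 ⇒ λ=+0.726452
r₁ = λ·B[:,0] = (+0.98639,-0.16396,+0.01225); r₂ = λ·B[:,1] = (+0.14295,+0.81841,-0.55657)
r₃ = r₁×r₂ = (+0.08122,+0.55074,+0.83071); SVD([r₁ r₂ r₃]) → R = UVᵀ:
  R  [+0.98639 +0.14295 +0.08122]
  R  [-0.16396 +0.81841 +0.55074]
  R  [+0.01225 -0.55657 +0.83071]
t = (-0.09005, +0.11835, +0.72645) m
tr R = 2.635517; θ = arccos((tr R − 1)/2) = 0.613290 rad = 35.139°
axis k = ((R−Rᵀ)₃₂, (R−Rᵀ)₁₃, (R−Rᵀ)₂₁) / (2 sinθ) = (-0.961940, +0.059918, -0.266612)
rvec = θ·k = (-0.589948, +0.036747, -0.163511)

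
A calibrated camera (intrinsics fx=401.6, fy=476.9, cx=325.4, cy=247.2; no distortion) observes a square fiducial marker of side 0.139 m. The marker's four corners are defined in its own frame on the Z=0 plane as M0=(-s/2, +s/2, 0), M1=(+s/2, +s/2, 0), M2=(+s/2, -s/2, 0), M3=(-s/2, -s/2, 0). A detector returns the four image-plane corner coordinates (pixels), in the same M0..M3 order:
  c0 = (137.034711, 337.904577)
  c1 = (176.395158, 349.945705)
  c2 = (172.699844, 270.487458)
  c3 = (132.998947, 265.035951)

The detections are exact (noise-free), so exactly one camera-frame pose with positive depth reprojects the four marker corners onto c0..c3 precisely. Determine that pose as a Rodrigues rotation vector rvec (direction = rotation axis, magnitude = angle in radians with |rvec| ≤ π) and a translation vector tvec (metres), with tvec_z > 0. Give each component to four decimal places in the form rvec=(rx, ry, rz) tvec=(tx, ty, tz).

Intrinsics K: fx=401.6, fy=476.9, cx=325.4, cy=247.2
Marker side s = 0.139 m; corners in marker frame (Z=0):
  M0 = (-0.0695, +0.0695, 0)
  M1 = (+0.0695, +0.0695, 0)
  M2 = (+0.0695, -0.0695, 0)
  M3 = (-0.0695, -0.0695, 0)
Detected image corners:
  c0 = (137.034711, 337.904577) px
  c1 = (176.395158, 349.945705) px
  c2 = (172.699844, 270.487458) px
  c3 = (132.998947, 265.035951) px
Planar DLT: solve 8×8 A·h = b for H (H[2,2]=1):
  H  [+185.83182 +47.09085 +153.92421]
  H  [-131.60494 +584.88133 +305.97868]
  H  [-0.63671 +0.12422 +1.00000]
B = K⁻¹H; ‖b₁‖=1.168773, ‖b₂‖=1.168773; λ = 2/(‖b₁‖+‖b₂‖) = 0.855598, sign → tz>0 ⇒ λ=+0.855598
r₁ = λ·B[:,0] = (+0.83731,+0.04627,-0.54477); r₂ = λ·B[:,1] = (+0.01421,+0.99423,+0.10628)
r₃ = r₁×r₂ = (+0.54654,-0.09673,+0.83183); SVD([r₁ r₂ r₃]) → R = UVᵀ:
  R  [+0.83731 +0.01421 +0.54654]
  R  [+0.04627 +0.99423 -0.09673]
  R  [-0.54477 +0.10628 +0.83183]
t = (-0.36532, +0.10545, +0.85560) m
tr R = 2.663371; θ = arccos((tr R − 1)/2) = 0.588659 rad = 33.728°
axis k = ((R−Rᵀ)₃₂, (R−Rᵀ)₁₃, (R−Rᵀ)₂₁) / (2 sinθ) = (+0.182815, +0.982723, +0.028868)
rvec = θ·k = (+0.107616, +0.578489, +0.016994)

rvec=(0.1076, 0.5785, 0.0170) tvec=(-0.3653, 0.1055, 0.8556)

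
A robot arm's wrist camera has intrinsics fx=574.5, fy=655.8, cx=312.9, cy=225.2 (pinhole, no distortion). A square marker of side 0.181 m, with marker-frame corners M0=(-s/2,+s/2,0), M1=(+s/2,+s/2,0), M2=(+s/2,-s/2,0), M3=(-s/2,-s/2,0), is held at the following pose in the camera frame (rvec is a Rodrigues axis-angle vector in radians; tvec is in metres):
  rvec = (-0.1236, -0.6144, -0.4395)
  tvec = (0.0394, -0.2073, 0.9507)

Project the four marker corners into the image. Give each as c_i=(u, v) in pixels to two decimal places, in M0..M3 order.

Intrinsics K: fx=574.5, fy=655.8, cx=312.9, cy=225.2
Marker side s = 0.181 m; corners in marker frame (Z=0):
  M0 = (-0.0905, +0.0905, 0)
  M1 = (+0.0905, +0.0905, 0)
  M2 = (+0.0905, -0.0905, 0)
  M3 = (-0.0905, -0.0905, 0)
rvec = (-0.1236, -0.6144, -0.4395), |rvec| = θ = 0.76546 rad = 43.857°
Rodrigues: sinθ=0.69287, 1−cosθ=0.27893; R = I + sinθ·[k]× + (1−cosθ)·[k]×²:
    [+0.72834 +0.43397 -0.53027]
    [-0.36167 +0.90077 +0.24043]
    [+0.58200 +0.01667 +0.81302]
t = (0.0394, -0.2073, 0.9507) m
M0: Pc = R·M0+t = (+0.01276, -0.09305, +0.89954); u = 574.5·(+0.01276)/0.89954 + 312.9 = 321.0493, v = 655.8·(-0.09305)/0.89954 + 225.2 = 157.3634
M1: Pc = R·M1+t = (+0.14459, -0.15851, +1.00488); u = 574.5·(+0.14459)/1.00488 + 312.9 = 395.5631, v = 655.8·(-0.15851)/1.00488 + 225.2 = 121.7531
M2: Pc = R·M2+t = (+0.06604, -0.32155, +1.00186); u = 574.5·(+0.06604)/1.00186 + 312.9 = 350.7695, v = 655.8·(-0.32155)/1.00186 + 225.2 = 14.7188
M3: Pc = R·M3+t = (-0.06579, -0.25609, +0.89652); u = 574.5·(-0.06579)/0.89652 + 312.9 = 270.7416, v = 655.8·(-0.25609)/0.89652 + 225.2 = 37.8725

c0=(321.05, 157.36) c1=(395.56, 121.75) c2=(350.77, 14.72) c3=(270.74, 37.87)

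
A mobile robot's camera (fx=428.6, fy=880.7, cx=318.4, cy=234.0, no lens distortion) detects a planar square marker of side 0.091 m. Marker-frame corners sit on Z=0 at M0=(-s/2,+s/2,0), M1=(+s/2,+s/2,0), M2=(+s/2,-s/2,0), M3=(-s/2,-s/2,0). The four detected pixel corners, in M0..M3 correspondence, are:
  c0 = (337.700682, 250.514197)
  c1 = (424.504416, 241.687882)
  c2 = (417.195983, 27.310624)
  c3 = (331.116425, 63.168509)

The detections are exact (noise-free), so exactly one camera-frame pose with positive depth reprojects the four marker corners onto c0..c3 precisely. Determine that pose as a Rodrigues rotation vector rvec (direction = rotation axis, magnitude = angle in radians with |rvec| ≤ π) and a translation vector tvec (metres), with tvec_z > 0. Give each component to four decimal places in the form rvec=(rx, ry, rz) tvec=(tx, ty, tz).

Intrinsics K: fx=428.6, fy=880.7, cx=318.4, cy=234.0
Marker side s = 0.091 m; corners in marker frame (Z=0):
  M0 = (-0.0455, +0.0455, 0)
  M1 = (+0.0455, +0.0455, 0)
  M2 = (+0.0455, -0.0455, 0)
  M3 = (-0.0455, -0.0455, 0)
Detected image corners:
  c0 = (337.700682, 250.514197) px
  c1 = (424.504416, 241.687882) px
  c2 = (417.195983, 27.310624) px
  c3 = (331.116425, 63.168509) px
Planar DLT: solve 8×8 A·h = b for H (H[2,2]=1):
  H  [+392.55896 +86.08928 +374.73109]
  H  [-460.33720 +2201.16114 +146.54178]
  H  [-1.47593 +0.02654 +1.00000]
B = K⁻¹H; ‖b₁‖=2.498994, ‖b₂‖=2.498994; λ = 2/(‖b₁‖+‖b₂‖) = 0.400161, sign → tz>0 ⇒ λ=+0.400161
r₁ = λ·B[:,0] = (+0.80527,-0.05224,-0.59061); r₂ = λ·B[:,1] = (+0.07249,+0.99731,+0.01062)
r₃ = r₁×r₂ = (+0.58847,-0.05136,+0.80689); SVD([r₁ r₂ r₃]) → R = UVᵀ:
  R  [+0.80527 +0.07249 +0.58847]
  R  [-0.05224 +0.99731 -0.05136]
  R  [-0.59061 +0.01062 +0.80689]
t = (+0.05259, -0.03974, +0.40016) m
tr R = 2.609466; θ = arccos((tr R − 1)/2) = 0.635571 rad = 36.416°
axis k = ((R−Rᵀ)₃₂, (R−Rᵀ)₁₃, (R−Rᵀ)₂₁) / (2 sinθ) = (+0.052208, +0.993095, -0.105052)
rvec = θ·k = (+0.033182, +0.631182, -0.066768)

rvec=(0.0332, 0.6312, -0.0668) tvec=(0.0526, -0.0397, 0.4002)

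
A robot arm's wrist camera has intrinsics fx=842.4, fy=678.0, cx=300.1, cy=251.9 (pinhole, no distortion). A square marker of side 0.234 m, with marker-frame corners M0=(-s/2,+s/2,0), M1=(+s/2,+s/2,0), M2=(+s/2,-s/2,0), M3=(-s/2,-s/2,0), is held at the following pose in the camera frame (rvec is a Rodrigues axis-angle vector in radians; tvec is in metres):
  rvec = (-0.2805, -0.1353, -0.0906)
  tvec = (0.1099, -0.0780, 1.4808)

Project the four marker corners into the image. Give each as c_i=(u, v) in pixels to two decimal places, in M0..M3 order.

c0=(304.25, 271.87) c1=(436.82, 263.81) c2=(417.28, 164.04) c3=(289.86, 169.49)

Intrinsics K: fx=842.4, fy=678.0, cx=300.1, cy=251.9
Marker side s = 0.234 m; corners in marker frame (Z=0):
  M0 = (-0.1170, +0.1170, 0)
  M1 = (+0.1170, +0.1170, 0)
  M2 = (+0.1170, -0.1170, 0)
  M3 = (-0.1170, -0.1170, 0)
rvec = (-0.2805, -0.1353, -0.0906), |rvec| = θ = 0.32434 rad = 18.583°
Rodrigues: sinθ=0.31868, 1−cosθ=0.05214; R = I + sinθ·[k]× + (1−cosθ)·[k]×²:
    [+0.98686 +0.10783 -0.12034]
    [-0.07021 +0.95694 +0.28168]
    [+0.14554 -0.26953 +0.95193]
t = (0.1099, -0.0780, 1.4808) m
M0: Pc = R·M0+t = (+0.00705, +0.04218, +1.43224); u = 842.4·(+0.00705)/1.43224 + 300.1 = 304.2488, v = 678.0·(+0.04218)/1.43224 + 251.9 = 271.8655
M1: Pc = R·M1+t = (+0.23798, +0.02575, +1.46629); u = 842.4·(+0.23798)/1.46629 + 300.1 = 436.8211, v = 678.0·(+0.02575)/1.46629 + 251.9 = 263.8051
M2: Pc = R·M2+t = (+0.21275, -0.19818, +1.52936); u = 842.4·(+0.21275)/1.52936 + 300.1 = 417.2844, v = 678.0·(-0.19818)/1.52936 + 251.9 = 164.0443
M3: Pc = R·M3+t = (-0.01818, -0.18175, +1.49531); u = 842.4·(-0.01818)/1.49531 + 300.1 = 289.8589, v = 678.0·(-0.18175)/1.49531 + 251.9 = 169.4926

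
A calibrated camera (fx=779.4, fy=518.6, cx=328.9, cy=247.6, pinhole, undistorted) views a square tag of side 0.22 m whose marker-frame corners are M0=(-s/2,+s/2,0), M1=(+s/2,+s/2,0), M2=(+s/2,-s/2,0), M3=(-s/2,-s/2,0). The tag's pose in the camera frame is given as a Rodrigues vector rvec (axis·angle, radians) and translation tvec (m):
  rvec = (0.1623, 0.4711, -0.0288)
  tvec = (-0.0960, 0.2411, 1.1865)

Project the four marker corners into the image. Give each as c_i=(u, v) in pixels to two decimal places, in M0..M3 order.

c0=(212.66, 391.88) c1=(335.09, 405.35) c2=(325.31, 309.47) c3=(200.40, 303.49)

Intrinsics K: fx=779.4, fy=518.6, cx=328.9, cy=247.6
Marker side s = 0.22 m; corners in marker frame (Z=0):
  M0 = (-0.1100, +0.1100, 0)
  M1 = (+0.1100, +0.1100, 0)
  M2 = (+0.1100, -0.1100, 0)
  M3 = (-0.1100, -0.1100, 0)
rvec = (0.1623, 0.4711, -0.0288), |rvec| = θ = 0.49911 rad = 28.597°
Rodrigues: sinθ=0.47864, 1−cosθ=0.12199; R = I + sinθ·[k]× + (1−cosθ)·[k]×²:
    [+0.89091 +0.06506 +0.44949]
    [+0.00982 +0.98669 -0.16229]
    [-0.45407 +0.14900 +0.87842]
t = (-0.0960, 0.2411, 1.1865) m
M0: Pc = R·M0+t = (-0.18684, +0.34856, +1.25284); u = 779.4·(-0.18684)/1.25284 + 328.9 = 212.6633, v = 518.6·(+0.34856)/1.25284 + 247.6 = 391.8812
M1: Pc = R·M1+t = (+0.00916, +0.35072, +1.15294); u = 779.4·(+0.00916)/1.15294 + 328.9 = 335.0902, v = 518.6·(+0.35072)/1.15294 + 247.6 = 405.3545
M2: Pc = R·M2+t = (-0.00516, +0.13364, +1.12016); u = 779.4·(-0.00516)/1.12016 + 328.9 = 325.3121, v = 518.6·(+0.13364)/1.12016 + 247.6 = 309.4731
M3: Pc = R·M3+t = (-0.20116, +0.13148, +1.22006); u = 779.4·(-0.20116)/1.22006 + 328.9 = 200.3965, v = 518.6·(+0.13148)/1.22006 + 247.6 = 303.4884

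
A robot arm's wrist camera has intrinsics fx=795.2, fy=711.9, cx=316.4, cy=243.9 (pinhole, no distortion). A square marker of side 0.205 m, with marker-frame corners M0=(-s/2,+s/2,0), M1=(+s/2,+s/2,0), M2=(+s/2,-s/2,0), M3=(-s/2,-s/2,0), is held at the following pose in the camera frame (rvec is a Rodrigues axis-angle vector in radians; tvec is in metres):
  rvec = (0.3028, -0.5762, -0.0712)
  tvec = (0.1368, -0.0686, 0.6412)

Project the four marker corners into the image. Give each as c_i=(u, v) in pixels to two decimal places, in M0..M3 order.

Intrinsics K: fx=795.2, fy=711.9, cx=316.4, cy=243.9
Marker side s = 0.205 m; corners in marker frame (Z=0):
  M0 = (-0.1025, +0.1025, 0)
  M1 = (+0.1025, +0.1025, 0)
  M2 = (+0.1025, -0.1025, 0)
  M3 = (-0.1025, -0.1025, 0)
rvec = (0.3028, -0.5762, -0.0712), |rvec| = θ = 0.65480 rad = 37.517°
Rodrigues: sinθ=0.60900, 1−cosθ=0.20683; R = I + sinθ·[k]× + (1−cosθ)·[k]×²:
    [+0.83740 -0.01794 -0.54630]
    [-0.15038 +0.95333 -0.26183]
    [+0.52550 +0.30141 +0.79561]
t = (0.1368, -0.0686, 0.6412) m
M0: Pc = R·M0+t = (+0.04913, +0.04453, +0.61823); u = 795.2·(+0.04913)/0.61823 + 316.4 = 379.5901, v = 711.9·(+0.04453)/0.61823 + 243.9 = 295.1770
M1: Pc = R·M1+t = (+0.22079, +0.01370, +0.72596); u = 795.2·(+0.22079)/0.72596 + 316.4 = 558.2534, v = 711.9·(+0.01370)/0.72596 + 243.9 = 257.3362
M2: Pc = R·M2+t = (+0.22447, -0.18173, +0.66417); u = 795.2·(+0.22447)/0.66417 + 316.4 = 585.1579, v = 711.9·(-0.18173)/0.66417 + 243.9 = 49.1096
M3: Pc = R·M3+t = (+0.05281, -0.15090, +0.55644); u = 795.2·(+0.05281)/0.55644 + 316.4 = 391.8639, v = 711.9·(-0.15090)/0.55644 + 243.9 = 50.8398

c0=(379.59, 295.18) c1=(558.25, 257.34) c2=(585.16, 49.11) c3=(391.86, 50.84)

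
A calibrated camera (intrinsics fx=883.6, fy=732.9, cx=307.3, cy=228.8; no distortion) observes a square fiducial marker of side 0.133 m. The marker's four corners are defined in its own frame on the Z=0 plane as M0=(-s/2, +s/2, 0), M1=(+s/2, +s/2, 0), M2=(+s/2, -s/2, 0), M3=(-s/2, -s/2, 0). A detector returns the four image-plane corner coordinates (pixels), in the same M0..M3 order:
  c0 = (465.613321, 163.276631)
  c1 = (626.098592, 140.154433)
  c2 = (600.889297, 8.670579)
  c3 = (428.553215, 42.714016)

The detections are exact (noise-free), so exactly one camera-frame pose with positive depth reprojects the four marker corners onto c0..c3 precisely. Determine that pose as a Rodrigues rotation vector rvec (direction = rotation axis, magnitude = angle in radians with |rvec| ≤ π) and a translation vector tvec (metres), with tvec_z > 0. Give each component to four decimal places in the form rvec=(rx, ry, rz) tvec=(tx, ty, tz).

rvec=(0.5274, 0.3271, -0.2391) tvec=(0.1790, -0.1339, 0.7163)

Intrinsics K: fx=883.6, fy=732.9, cx=307.3, cy=228.8
Marker side s = 0.133 m; corners in marker frame (Z=0):
  M0 = (-0.0665, +0.0665, 0)
  M1 = (+0.0665, +0.0665, 0)
  M2 = (+0.0665, -0.0665, 0)
  M3 = (-0.0665, -0.0665, 0)
Detected image corners:
  c0 = (465.613321, 163.276631) px
  c1 = (626.098592, 140.154433) px
  c2 = (600.889297, 8.670579) px
  c3 = (428.553215, 42.714016) px
Planar DLT: solve 8×8 A·h = b for H (H[2,2]=1):
  H  [+979.65615 +569.99946 +528.12747]
  H  [-258.29796 +1002.09082 +91.82960]
  H  [-0.50856 +0.63059 +1.00000]
B = K⁻¹H; ‖b₁‖=1.396013, ‖b₂‖=1.396013; λ = 2/(‖b₁‖+‖b₂‖) = 0.716326, sign → tz>0 ⇒ λ=+0.716326
r₁ = λ·B[:,0] = (+0.92089,-0.13873,-0.36429); r₂ = λ·B[:,1] = (+0.30500,+0.83841,+0.45171)
r₃ = r₁×r₂ = (+0.24276,-0.52709,+0.81440); SVD([r₁ r₂ r₃]) → R = UVᵀ:
  R  [+0.92089 +0.30500 +0.24276]
  R  [-0.13873 +0.83841 -0.52709]
  R  [-0.36429 +0.45171 +0.81440]
t = (+0.17902, -0.13387, +0.71633) m
tr R = 2.573704; θ = arccos((tr R − 1)/2) = 0.665105 rad = 38.108°
axis k = ((R−Rᵀ)₃₂, (R−Rᵀ)₁₃, (R−Rᵀ)₂₁) / (2 sinθ) = (+0.793008, +0.491830, -0.359500)
rvec = θ·k = (+0.527434, +0.327119, -0.239106)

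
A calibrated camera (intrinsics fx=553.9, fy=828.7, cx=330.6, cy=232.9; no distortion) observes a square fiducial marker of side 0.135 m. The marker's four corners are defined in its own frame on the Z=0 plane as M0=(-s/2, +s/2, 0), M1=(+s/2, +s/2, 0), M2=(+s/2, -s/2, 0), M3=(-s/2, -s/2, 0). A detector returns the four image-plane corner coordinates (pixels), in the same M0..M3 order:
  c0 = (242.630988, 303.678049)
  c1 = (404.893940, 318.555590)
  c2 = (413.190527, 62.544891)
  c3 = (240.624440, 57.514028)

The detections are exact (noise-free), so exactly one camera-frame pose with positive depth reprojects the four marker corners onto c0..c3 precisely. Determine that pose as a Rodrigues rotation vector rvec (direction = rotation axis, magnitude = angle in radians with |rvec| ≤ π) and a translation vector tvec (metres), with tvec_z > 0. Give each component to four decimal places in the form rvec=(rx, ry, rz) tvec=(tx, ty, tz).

rvec=(0.1985, 0.1410, 0.0341) tvec=(-0.0056, -0.0233, 0.4418)

Intrinsics K: fx=553.9, fy=828.7, cx=330.6, cy=232.9
Marker side s = 0.135 m; corners in marker frame (Z=0):
  M0 = (-0.0675, +0.0675, 0)
  M1 = (+0.0675, +0.0675, 0)
  M2 = (+0.0675, -0.0675, 0)
  M3 = (-0.0675, -0.0675, 0)
Detected image corners:
  c0 = (242.630988, 303.678049) px
  c1 = (404.893940, 318.555590) px
  c2 = (413.190527, 62.544891) px
  c3 = (240.624440, 57.514028) px
Planar DLT: solve 8×8 A·h = b for H (H[2,2]=1):
  H  [+1138.63672 +123.92429 +323.54504]
  H  [+17.62444 +1942.66998 +189.28361]
  H  [-0.30833 +0.45008 +1.00000]
B = K⁻¹H; ‖b₁‖=2.263402, ‖b₂‖=2.263402; λ = 2/(‖b₁‖+‖b₂‖) = 0.441813, sign → tz>0 ⇒ λ=+0.441813
r₁ = λ·B[:,0] = (+0.98953,+0.04768,-0.13623); r₂ = λ·B[:,1] = (-0.01984,+0.97983,+0.19885)
r₃ = r₁×r₂ = (+0.14296,-0.19407,+0.97052); SVD([r₁ r₂ r₃]) → R = UVᵀ:
  R  [+0.98953 -0.01984 +0.14296]
  R  [+0.04768 +0.97983 -0.19407]
  R  [-0.13623 +0.19885 +0.97052]
t = (-0.00563, -0.02325, +0.44181) m
tr R = 2.939875; θ = arccos((tr R − 1)/2) = 0.245823 rad = 14.085°
axis k = ((R−Rᵀ)₃₂, (R−Rᵀ)₁₃, (R−Rᵀ)₂₁) / (2 sinθ) = (+0.807291, +0.573616, +0.138728)
rvec = θ·k = (+0.198451, +0.141008, +0.034103)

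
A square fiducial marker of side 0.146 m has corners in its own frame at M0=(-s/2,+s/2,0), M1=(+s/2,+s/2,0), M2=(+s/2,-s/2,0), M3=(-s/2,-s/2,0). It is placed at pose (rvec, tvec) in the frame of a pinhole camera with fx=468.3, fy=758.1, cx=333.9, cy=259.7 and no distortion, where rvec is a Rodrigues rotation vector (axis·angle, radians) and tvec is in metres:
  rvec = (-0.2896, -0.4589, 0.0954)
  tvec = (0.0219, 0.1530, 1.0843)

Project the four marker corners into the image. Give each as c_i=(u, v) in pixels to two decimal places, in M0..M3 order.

c0=(313.40, 414.98) c1=(370.39, 421.95) c2=(370.55, 322.82) c3=(315.87, 310.44)

Intrinsics K: fx=468.3, fy=758.1, cx=333.9, cy=259.7
Marker side s = 0.146 m; corners in marker frame (Z=0):
  M0 = (-0.0730, +0.0730, 0)
  M1 = (+0.0730, +0.0730, 0)
  M2 = (+0.0730, -0.0730, 0)
  M3 = (-0.0730, -0.0730, 0)
rvec = (-0.2896, -0.4589, 0.0954), |rvec| = θ = 0.55096 rad = 31.568°
Rodrigues: sinθ=0.52351, 1−cosθ=0.14798; R = I + sinθ·[k]× + (1−cosθ)·[k]×²:
    [+0.89291 -0.02586 -0.44950]
    [+0.15543 +0.95468 +0.25383]
    [+0.42256 -0.29651 +0.85646]
t = (0.0219, 0.1530, 1.0843) m
M0: Pc = R·M0+t = (-0.04517, +0.21135, +1.03181); u = 468.3·(-0.04517)/1.03181 + 333.9 = 313.3990, v = 758.1·(+0.21135)/1.03181 + 259.7 = 414.9816
M1: Pc = R·M1+t = (+0.08519, +0.23404, +1.09350); u = 468.3·(+0.08519)/1.09350 + 333.9 = 370.3850, v = 758.1·(+0.23404)/1.09350 + 259.7 = 421.9532
M2: Pc = R·M2+t = (+0.08897, +0.09465, +1.13679); u = 468.3·(+0.08897)/1.13679 + 333.9 = 370.5511, v = 758.1·(+0.09465)/1.13679 + 259.7 = 322.8231
M3: Pc = R·M3+t = (-0.04139, +0.07196, +1.07510); u = 468.3·(-0.04139)/1.07510 + 333.9 = 315.8692, v = 758.1·(+0.07196)/1.07510 + 259.7 = 310.4436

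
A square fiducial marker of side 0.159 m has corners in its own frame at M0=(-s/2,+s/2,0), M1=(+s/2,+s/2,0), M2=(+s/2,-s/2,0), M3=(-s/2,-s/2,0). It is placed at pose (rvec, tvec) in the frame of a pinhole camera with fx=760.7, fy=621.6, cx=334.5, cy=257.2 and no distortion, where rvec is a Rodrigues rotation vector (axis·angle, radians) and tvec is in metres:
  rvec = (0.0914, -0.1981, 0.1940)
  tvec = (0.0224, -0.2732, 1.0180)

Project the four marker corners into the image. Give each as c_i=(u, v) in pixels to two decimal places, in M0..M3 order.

c0=(281.65, 127.62) c1=(395.18, 148.99) c2=(419.39, 53.91) c3=(305.37, 29.20)

Intrinsics K: fx=760.7, fy=621.6, cx=334.5, cy=257.2
Marker side s = 0.159 m; corners in marker frame (Z=0):
  M0 = (-0.0795, +0.0795, 0)
  M1 = (+0.0795, +0.0795, 0)
  M2 = (+0.0795, -0.0795, 0)
  M3 = (-0.0795, -0.0795, 0)
rvec = (0.0914, -0.1981, 0.1940), |rvec| = θ = 0.29195 rad = 16.727°
Rodrigues: sinθ=0.28782, 1−cosθ=0.04231; R = I + sinθ·[k]× + (1−cosθ)·[k]×²:
    [+0.96183 -0.20024 -0.18649]
    [+0.18227 +0.97717 -0.10919]
    [+0.20410 +0.07103 +0.97637]
t = (0.0224, -0.2732, 1.0180) m
M0: Pc = R·M0+t = (-0.06999, -0.21001, +1.00742); u = 760.7·(-0.06999)/1.00742 + 334.5 = 281.6544, v = 621.6·(-0.21001)/1.00742 + 257.2 = 127.6222
M1: Pc = R·M1+t = (+0.08295, -0.18102, +1.03987); u = 760.7·(+0.08295)/1.03987 + 334.5 = 395.1778, v = 621.6·(-0.18102)/1.03987 + 257.2 = 148.9895
M2: Pc = R·M2+t = (+0.11479, -0.33639, +1.02858); u = 760.7·(+0.11479)/1.02858 + 334.5 = 419.3909, v = 621.6·(-0.33639)/1.02858 + 257.2 = 53.9071
M3: Pc = R·M3+t = (-0.03815, -0.36538, +0.99613); u = 760.7·(-0.03815)/0.99613 + 334.5 = 305.3694, v = 621.6·(-0.36538)/0.99613 + 257.2 = 29.1999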